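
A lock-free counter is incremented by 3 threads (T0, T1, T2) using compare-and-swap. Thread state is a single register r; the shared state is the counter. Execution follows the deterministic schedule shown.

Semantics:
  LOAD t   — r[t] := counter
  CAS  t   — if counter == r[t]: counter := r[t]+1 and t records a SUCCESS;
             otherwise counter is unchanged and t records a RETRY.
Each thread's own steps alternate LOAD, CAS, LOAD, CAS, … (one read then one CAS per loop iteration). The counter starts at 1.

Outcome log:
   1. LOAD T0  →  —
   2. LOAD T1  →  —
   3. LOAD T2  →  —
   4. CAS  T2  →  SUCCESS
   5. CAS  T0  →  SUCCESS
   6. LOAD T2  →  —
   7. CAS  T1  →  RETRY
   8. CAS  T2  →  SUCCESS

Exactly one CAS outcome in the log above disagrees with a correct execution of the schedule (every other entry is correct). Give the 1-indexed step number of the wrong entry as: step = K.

step = 5

Correct run:
   1) LOAD T0:  M=1  r_T0=1
   2) LOAD T1:  M=1  r_T1=1
   3) LOAD T2:  M=1  r_T2=1
   4) CAS  T2:  M=2  r_T2=1 ✓
   5) CAS  T0:  M=2  r_T0=1 ✗
   6) LOAD T2:  M=2  r_T2=2
   7) CAS  T1:  M=2  r_T1=1 ✗
   8) CAS  T2:  M=3  r_T2=2 ✓
Flip is step 5.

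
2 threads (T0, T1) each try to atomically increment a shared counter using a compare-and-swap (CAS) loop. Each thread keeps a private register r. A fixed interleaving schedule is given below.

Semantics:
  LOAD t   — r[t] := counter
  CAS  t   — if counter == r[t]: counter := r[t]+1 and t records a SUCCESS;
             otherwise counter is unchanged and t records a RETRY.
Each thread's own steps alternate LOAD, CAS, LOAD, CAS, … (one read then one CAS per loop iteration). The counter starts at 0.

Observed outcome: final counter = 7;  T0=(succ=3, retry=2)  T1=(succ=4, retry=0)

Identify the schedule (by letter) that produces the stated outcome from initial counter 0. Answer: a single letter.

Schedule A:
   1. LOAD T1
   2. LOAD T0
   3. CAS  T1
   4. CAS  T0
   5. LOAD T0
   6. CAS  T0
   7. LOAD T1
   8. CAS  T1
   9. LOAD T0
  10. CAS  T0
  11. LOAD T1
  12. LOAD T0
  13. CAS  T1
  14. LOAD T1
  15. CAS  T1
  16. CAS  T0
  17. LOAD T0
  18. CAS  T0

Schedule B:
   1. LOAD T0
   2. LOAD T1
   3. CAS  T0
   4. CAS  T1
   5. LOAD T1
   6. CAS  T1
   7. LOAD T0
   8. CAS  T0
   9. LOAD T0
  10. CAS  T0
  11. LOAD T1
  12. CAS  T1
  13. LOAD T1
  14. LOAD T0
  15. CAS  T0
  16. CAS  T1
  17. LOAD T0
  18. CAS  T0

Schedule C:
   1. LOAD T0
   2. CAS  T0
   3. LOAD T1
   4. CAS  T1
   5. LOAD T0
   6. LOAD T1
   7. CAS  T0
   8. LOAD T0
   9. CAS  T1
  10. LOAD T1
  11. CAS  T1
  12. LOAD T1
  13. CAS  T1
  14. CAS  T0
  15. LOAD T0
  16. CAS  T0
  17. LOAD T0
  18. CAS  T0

A

Simulating candidate A:
1. LOAD T1 → mem=0 r[T1]=0 [LOAD]
2. LOAD T0 → mem=0 r[T0]=0 [LOAD]
3. CAS T1 → mem=1 r[T1]=0 [OK]
4. CAS T0 → mem=1 r[T0]=0 [RETRY]
5. LOAD T0 → mem=1 r[T0]=1 [LOAD]
6. CAS T0 → mem=2 r[T0]=1 [OK]
7. LOAD T1 → mem=2 r[T1]=2 [LOAD]
8. CAS T1 → mem=3 r[T1]=2 [OK]
9. LOAD T0 → mem=3 r[T0]=3 [LOAD]
10. CAS T0 → mem=4 r[T0]=3 [OK]
11. LOAD T1 → mem=4 r[T1]=4 [LOAD]
12. LOAD T0 → mem=4 r[T0]=4 [LOAD]
13. CAS T1 → mem=5 r[T1]=4 [OK]
14. LOAD T1 → mem=5 r[T1]=5 [LOAD]
15. CAS T1 → mem=6 r[T1]=5 [OK]
16. CAS T0 → mem=6 r[T0]=4 [RETRY]
17. LOAD T0 → mem=6 r[T0]=6 [LOAD]
18. CAS T0 → mem=7 r[T0]=6 [OK]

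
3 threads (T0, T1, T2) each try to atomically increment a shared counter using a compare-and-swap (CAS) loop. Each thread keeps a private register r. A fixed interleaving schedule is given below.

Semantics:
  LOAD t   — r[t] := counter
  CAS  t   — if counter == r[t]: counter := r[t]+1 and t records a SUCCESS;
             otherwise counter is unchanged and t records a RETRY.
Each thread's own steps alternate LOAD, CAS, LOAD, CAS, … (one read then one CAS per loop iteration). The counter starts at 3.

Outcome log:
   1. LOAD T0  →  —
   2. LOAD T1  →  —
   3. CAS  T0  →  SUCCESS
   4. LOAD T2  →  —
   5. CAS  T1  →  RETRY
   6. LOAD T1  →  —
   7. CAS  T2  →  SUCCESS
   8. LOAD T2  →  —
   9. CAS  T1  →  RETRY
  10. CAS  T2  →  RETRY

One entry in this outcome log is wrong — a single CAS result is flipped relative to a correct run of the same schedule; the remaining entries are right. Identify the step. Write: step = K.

step = 10

Re-executing:
   1) LOAD T0:  M=3  r_T0=3
   2) LOAD T1:  M=3  r_T1=3
   3) CAS  T0:  M=4  r_T0=3 ✓
   4) LOAD T2:  M=4  r_T2=4
   5) CAS  T1:  M=4  r_T1=3 ✗
   6) LOAD T1:  M=4  r_T1=4
   7) CAS  T2:  M=5  r_T2=4 ✓
   8) LOAD T2:  M=5  r_T2=5
   9) CAS  T1:  M=5  r_T1=4 ✗
  10) CAS  T2:  M=6  r_T2=5 ✓
Log disagrees first at step 10.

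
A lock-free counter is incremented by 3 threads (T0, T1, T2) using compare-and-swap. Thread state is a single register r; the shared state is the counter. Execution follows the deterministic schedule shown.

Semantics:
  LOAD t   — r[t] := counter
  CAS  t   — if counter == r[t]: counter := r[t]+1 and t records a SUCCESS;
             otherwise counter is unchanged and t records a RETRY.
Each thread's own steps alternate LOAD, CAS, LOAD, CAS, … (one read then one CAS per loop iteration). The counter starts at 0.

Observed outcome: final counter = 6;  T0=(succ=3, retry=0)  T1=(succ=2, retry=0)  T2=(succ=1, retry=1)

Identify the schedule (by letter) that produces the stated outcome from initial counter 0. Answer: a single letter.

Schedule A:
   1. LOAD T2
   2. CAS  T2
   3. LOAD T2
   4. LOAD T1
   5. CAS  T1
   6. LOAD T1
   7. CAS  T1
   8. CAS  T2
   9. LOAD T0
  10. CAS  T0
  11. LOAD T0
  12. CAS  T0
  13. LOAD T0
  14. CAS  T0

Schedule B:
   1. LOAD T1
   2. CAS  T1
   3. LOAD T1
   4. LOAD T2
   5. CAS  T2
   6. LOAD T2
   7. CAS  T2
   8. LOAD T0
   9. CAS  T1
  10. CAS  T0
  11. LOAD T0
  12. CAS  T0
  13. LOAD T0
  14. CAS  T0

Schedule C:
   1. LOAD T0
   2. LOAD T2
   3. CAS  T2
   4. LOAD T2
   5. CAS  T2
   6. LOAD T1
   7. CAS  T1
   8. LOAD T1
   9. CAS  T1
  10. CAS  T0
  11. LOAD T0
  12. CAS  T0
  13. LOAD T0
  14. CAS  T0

A

Simulating candidate A:
1. LOAD T2 → mem=0 r[T2]=0 [LOAD]
2. CAS T2 → mem=1 r[T2]=0 [OK]
3. LOAD T2 → mem=1 r[T2]=1 [LOAD]
4. LOAD T1 → mem=1 r[T1]=1 [LOAD]
5. CAS T1 → mem=2 r[T1]=1 [OK]
6. LOAD T1 → mem=2 r[T1]=2 [LOAD]
7. CAS T1 → mem=3 r[T1]=2 [OK]
8. CAS T2 → mem=3 r[T2]=1 [RETRY]
9. LOAD T0 → mem=3 r[T0]=3 [LOAD]
10. CAS T0 → mem=4 r[T0]=3 [OK]
11. LOAD T0 → mem=4 r[T0]=4 [LOAD]
12. CAS T0 → mem=5 r[T0]=4 [OK]
13. LOAD T0 → mem=5 r[T0]=5 [LOAD]
14. CAS T0 → mem=6 r[T0]=5 [OK]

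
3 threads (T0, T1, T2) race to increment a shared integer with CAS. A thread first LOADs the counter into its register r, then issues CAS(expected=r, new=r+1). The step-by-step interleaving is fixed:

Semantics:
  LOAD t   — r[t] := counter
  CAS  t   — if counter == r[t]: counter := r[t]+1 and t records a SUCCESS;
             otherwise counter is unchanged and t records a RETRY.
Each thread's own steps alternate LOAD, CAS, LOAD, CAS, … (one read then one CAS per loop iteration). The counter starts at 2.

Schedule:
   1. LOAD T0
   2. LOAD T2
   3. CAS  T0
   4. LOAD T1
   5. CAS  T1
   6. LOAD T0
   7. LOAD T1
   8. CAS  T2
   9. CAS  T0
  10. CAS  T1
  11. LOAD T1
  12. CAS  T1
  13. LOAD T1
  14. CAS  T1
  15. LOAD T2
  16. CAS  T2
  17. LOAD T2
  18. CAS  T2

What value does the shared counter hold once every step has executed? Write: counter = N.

T0 LOAD — after: cnt=2, r=2 — load
T2 LOAD — after: cnt=2, r=2 — load
T0 CAS — after: cnt=3, r=2 — ok
T1 LOAD — after: cnt=3, r=3 — load
T1 CAS — after: cnt=4, r=3 — ok
T0 LOAD — after: cnt=4, r=4 — load
T1 LOAD — after: cnt=4, r=4 — load
T2 CAS — after: cnt=4, r=2 — retry
T0 CAS — after: cnt=5, r=4 — ok
T1 CAS — after: cnt=5, r=4 — retry
T1 LOAD — after: cnt=5, r=5 — load
T1 CAS — after: cnt=6, r=5 — ok
T1 LOAD — after: cnt=6, r=6 — load
T1 CAS — after: cnt=7, r=6 — ok
T2 LOAD — after: cnt=7, r=7 — load
T2 CAS — after: cnt=8, r=7 — ok
T2 LOAD — after: cnt=8, r=8 — load
T2 CAS — after: cnt=9, r=8 — ok

counter = 9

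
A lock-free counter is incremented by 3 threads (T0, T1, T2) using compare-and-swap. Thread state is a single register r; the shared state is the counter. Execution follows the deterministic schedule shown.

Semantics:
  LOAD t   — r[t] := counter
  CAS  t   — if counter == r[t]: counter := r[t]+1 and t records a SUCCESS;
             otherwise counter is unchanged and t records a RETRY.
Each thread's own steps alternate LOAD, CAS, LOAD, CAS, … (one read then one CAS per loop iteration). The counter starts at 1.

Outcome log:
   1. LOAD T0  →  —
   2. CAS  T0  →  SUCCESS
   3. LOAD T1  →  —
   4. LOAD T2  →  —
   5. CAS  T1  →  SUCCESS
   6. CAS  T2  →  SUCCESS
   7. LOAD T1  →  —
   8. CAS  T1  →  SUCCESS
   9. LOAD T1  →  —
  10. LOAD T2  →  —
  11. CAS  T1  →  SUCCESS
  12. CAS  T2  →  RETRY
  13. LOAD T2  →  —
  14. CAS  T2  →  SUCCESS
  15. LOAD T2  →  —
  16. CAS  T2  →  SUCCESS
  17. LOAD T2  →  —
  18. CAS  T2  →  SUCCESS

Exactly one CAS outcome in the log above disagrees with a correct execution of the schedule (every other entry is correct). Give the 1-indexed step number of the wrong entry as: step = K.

Correct run:
   1) LOAD T0:  M=1  r_T0=1
   2) CAS  T0:  M=2  r_T0=1 ✓
   3) LOAD T1:  M=2  r_T1=2
   4) LOAD T2:  M=2  r_T2=2
   5) CAS  T1:  M=3  r_T1=2 ✓
   6) CAS  T2:  M=3  r_T2=2 ✗
   7) LOAD T1:  M=3  r_T1=3
   8) CAS  T1:  M=4  r_T1=3 ✓
   9) LOAD T1:  M=4  r_T1=4
  10) LOAD T2:  M=4  r_T2=4
  11) CAS  T1:  M=5  r_T1=4 ✓
  12) CAS  T2:  M=5  r_T2=4 ✗
  13) LOAD T2:  M=5  r_T2=5
  14) CAS  T2:  M=6  r_T2=5 ✓
  15) LOAD T2:  M=6  r_T2=6
  16) CAS  T2:  M=7  r_T2=6 ✓
  17) LOAD T2:  M=7  r_T2=7
  18) CAS  T2:  M=8  r_T2=7 ✓
Log disagrees first at step 6.

step = 6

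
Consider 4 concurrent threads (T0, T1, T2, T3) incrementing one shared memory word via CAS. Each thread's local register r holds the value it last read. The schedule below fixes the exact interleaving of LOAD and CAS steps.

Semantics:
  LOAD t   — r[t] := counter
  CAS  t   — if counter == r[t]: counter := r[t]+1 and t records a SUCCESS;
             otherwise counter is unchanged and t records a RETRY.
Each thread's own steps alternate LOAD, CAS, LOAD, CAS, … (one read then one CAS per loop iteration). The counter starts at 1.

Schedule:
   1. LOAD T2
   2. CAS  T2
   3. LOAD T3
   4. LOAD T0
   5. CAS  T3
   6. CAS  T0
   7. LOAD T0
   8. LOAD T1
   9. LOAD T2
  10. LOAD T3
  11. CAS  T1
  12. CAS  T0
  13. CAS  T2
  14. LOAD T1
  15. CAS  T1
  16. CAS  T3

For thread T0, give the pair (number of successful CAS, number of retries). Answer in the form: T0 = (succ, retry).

[1] T2.load  rd  (counter 1, T2.r 1)
[2] T2.cas  hit  (counter 2, T2.r 1)
[3] T3.load  rd  (counter 2, T3.r 2)
[4] T0.load  rd  (counter 2, T0.r 2)
[5] T3.cas  hit  (counter 3, T3.r 2)
[6] T0.cas  miss  (counter 3, T0.r 2)
[7] T0.load  rd  (counter 3, T0.r 3)
[8] T1.load  rd  (counter 3, T1.r 3)
[9] T2.load  rd  (counter 3, T2.r 3)
[10] T3.load  rd  (counter 3, T3.r 3)
[11] T1.cas  hit  (counter 4, T1.r 3)
[12] T0.cas  miss  (counter 4, T0.r 3)
[13] T2.cas  miss  (counter 4, T2.r 3)
[14] T1.load  rd  (counter 4, T1.r 4)
[15] T1.cas  hit  (counter 5, T1.r 4)
[16] T3.cas  miss  (counter 5, T3.r 3)

T0 = (0, 2)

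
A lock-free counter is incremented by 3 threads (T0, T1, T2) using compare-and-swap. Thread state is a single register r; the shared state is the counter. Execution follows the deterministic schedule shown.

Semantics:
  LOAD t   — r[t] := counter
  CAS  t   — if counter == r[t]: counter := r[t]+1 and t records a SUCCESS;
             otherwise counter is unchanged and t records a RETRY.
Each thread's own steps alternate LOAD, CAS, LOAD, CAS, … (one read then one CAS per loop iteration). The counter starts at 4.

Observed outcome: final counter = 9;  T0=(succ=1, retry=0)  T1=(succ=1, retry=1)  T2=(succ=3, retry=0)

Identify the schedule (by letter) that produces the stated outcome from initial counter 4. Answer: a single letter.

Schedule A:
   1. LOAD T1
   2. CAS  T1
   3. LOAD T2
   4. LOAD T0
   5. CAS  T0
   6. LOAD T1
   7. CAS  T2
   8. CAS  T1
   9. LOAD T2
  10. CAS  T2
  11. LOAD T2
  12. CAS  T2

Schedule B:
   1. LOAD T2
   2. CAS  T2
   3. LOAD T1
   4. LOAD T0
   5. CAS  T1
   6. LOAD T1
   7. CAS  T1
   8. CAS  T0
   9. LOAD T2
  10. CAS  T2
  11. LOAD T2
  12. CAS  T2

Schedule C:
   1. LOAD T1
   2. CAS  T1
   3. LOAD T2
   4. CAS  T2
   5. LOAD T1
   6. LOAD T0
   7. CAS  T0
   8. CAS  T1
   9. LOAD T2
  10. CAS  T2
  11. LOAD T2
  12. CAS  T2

C

Tracing schedule C:
T1 LOAD — after: cnt=4, r=4 — load
T1 CAS — after: cnt=5, r=4 — ok
T2 LOAD — after: cnt=5, r=5 — load
T2 CAS — after: cnt=6, r=5 — ok
T1 LOAD — after: cnt=6, r=6 — load
T0 LOAD — after: cnt=6, r=6 — load
T0 CAS — after: cnt=7, r=6 — ok
T1 CAS — after: cnt=7, r=6 — retry
T2 LOAD — after: cnt=7, r=7 — load
T2 CAS — after: cnt=8, r=7 — ok
T2 LOAD — after: cnt=8, r=8 — load
T2 CAS — after: cnt=9, r=8 — ok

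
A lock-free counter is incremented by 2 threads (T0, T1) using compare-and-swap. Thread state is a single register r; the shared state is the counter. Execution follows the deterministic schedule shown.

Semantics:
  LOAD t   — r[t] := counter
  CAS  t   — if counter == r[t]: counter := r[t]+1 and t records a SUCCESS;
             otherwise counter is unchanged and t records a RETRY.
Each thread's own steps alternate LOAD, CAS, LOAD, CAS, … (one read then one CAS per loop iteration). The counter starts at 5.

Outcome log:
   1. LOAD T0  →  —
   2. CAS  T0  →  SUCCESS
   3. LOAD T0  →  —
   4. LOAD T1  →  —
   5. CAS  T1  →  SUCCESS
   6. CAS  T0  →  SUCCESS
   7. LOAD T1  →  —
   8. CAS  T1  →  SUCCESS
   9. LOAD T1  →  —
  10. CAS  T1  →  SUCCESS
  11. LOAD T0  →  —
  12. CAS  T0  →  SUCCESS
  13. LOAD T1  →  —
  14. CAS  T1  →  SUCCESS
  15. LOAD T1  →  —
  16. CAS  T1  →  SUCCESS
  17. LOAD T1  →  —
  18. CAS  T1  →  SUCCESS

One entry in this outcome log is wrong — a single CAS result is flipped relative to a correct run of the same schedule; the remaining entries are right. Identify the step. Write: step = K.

step = 6

Correct run:
[1] T0.load  rd  (counter 5, T0.r 5)
[2] T0.cas  hit  (counter 6, T0.r 5)
[3] T0.load  rd  (counter 6, T0.r 6)
[4] T1.load  rd  (counter 6, T1.r 6)
[5] T1.cas  hit  (counter 7, T1.r 6)
[6] T0.cas  miss  (counter 7, T0.r 6)
[7] T1.load  rd  (counter 7, T1.r 7)
[8] T1.cas  hit  (counter 8, T1.r 7)
[9] T1.load  rd  (counter 8, T1.r 8)
[10] T1.cas  hit  (counter 9, T1.r 8)
[11] T0.load  rd  (counter 9, T0.r 9)
[12] T0.cas  hit  (counter 10, T0.r 9)
[13] T1.load  rd  (counter 10, T1.r 10)
[14] T1.cas  hit  (counter 11, T1.r 10)
[15] T1.load  rd  (counter 11, T1.r 11)
[16] T1.cas  hit  (counter 12, T1.r 11)
[17] T1.load  rd  (counter 12, T1.r 12)
[18] T1.cas  hit  (counter 13, T1.r 12)
Log disagrees first at step 6.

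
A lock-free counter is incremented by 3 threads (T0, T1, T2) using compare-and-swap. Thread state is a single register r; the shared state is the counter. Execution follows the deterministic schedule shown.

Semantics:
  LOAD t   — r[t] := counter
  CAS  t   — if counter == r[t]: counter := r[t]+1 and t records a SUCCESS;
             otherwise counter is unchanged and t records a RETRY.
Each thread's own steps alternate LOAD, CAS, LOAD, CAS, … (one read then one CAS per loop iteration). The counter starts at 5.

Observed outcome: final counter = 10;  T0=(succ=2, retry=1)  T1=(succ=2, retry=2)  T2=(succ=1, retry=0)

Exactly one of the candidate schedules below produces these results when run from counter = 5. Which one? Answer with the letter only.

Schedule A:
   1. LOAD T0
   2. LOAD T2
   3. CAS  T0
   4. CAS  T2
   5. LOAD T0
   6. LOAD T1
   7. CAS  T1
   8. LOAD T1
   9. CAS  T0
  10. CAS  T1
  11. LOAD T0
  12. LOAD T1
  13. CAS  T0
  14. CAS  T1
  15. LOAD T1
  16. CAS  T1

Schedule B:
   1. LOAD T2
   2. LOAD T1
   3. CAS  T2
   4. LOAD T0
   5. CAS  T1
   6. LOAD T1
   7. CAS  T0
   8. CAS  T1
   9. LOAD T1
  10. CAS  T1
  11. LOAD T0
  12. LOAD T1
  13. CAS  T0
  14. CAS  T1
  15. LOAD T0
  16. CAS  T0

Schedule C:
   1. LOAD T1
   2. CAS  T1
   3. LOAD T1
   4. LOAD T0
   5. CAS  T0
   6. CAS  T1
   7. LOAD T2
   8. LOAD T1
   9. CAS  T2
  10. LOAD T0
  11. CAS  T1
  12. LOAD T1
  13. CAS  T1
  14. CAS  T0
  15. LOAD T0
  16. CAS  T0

C

Simulating candidate C:
1. LOAD T1 → mem=5 r[T1]=5 [LOAD]
2. CAS T1 → mem=6 r[T1]=5 [OK]
3. LOAD T1 → mem=6 r[T1]=6 [LOAD]
4. LOAD T0 → mem=6 r[T0]=6 [LOAD]
5. CAS T0 → mem=7 r[T0]=6 [OK]
6. CAS T1 → mem=7 r[T1]=6 [RETRY]
7. LOAD T2 → mem=7 r[T2]=7 [LOAD]
8. LOAD T1 → mem=7 r[T1]=7 [LOAD]
9. CAS T2 → mem=8 r[T2]=7 [OK]
10. LOAD T0 → mem=8 r[T0]=8 [LOAD]
11. CAS T1 → mem=8 r[T1]=7 [RETRY]
12. LOAD T1 → mem=8 r[T1]=8 [LOAD]
13. CAS T1 → mem=9 r[T1]=8 [OK]
14. CAS T0 → mem=9 r[T0]=8 [RETRY]
15. LOAD T0 → mem=9 r[T0]=9 [LOAD]
16. CAS T0 → mem=10 r[T0]=9 [OK]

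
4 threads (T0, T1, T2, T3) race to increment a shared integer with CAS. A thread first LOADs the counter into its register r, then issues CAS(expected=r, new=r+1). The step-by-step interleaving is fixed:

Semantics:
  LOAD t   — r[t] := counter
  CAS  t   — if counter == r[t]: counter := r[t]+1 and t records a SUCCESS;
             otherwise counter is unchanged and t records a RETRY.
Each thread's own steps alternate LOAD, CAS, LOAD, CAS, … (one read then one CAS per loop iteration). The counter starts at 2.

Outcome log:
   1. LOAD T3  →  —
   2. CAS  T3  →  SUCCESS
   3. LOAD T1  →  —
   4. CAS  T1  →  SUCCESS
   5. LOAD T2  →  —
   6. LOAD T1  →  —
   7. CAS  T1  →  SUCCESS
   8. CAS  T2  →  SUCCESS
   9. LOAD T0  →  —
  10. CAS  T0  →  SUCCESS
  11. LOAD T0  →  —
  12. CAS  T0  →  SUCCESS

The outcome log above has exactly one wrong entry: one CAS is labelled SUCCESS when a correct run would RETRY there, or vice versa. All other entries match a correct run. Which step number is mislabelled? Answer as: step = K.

step = 8

Reference trace:
step 1: T3 LOAD ⇒ load; ctr=2 reg=2
step 2: T3 CAS ⇒ ok; ctr=3 reg=2
step 3: T1 LOAD ⇒ load; ctr=3 reg=3
step 4: T1 CAS ⇒ ok; ctr=4 reg=3
step 5: T2 LOAD ⇒ load; ctr=4 reg=4
step 6: T1 LOAD ⇒ load; ctr=4 reg=4
step 7: T1 CAS ⇒ ok; ctr=5 reg=4
step 8: T2 CAS ⇒ retry; ctr=5 reg=4
step 9: T0 LOAD ⇒ load; ctr=5 reg=5
step 10: T0 CAS ⇒ ok; ctr=6 reg=5
step 11: T0 LOAD ⇒ load; ctr=6 reg=6
step 12: T0 CAS ⇒ ok; ctr=7 reg=6
Log disagrees first at step 8.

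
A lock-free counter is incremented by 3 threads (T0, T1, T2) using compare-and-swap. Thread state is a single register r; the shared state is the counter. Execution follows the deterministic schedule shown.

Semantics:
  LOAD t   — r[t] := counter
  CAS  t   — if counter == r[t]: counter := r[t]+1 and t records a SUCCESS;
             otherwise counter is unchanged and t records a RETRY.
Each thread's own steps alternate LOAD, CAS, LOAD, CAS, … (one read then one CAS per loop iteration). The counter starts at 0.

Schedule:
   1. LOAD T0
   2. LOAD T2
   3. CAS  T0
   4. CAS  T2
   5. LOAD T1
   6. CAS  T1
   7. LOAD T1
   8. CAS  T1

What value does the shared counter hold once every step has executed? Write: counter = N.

   1) LOAD T0:  M=0  r_T0=0
   2) LOAD T2:  M=0  r_T2=0
   3) CAS  T0:  M=1  r_T0=0 ✓
   4) CAS  T2:  M=1  r_T2=0 ✗
   5) LOAD T1:  M=1  r_T1=1
   6) CAS  T1:  M=2  r_T1=1 ✓
   7) LOAD T1:  M=2  r_T1=2
   8) CAS  T1:  M=3  r_T1=2 ✓

counter = 3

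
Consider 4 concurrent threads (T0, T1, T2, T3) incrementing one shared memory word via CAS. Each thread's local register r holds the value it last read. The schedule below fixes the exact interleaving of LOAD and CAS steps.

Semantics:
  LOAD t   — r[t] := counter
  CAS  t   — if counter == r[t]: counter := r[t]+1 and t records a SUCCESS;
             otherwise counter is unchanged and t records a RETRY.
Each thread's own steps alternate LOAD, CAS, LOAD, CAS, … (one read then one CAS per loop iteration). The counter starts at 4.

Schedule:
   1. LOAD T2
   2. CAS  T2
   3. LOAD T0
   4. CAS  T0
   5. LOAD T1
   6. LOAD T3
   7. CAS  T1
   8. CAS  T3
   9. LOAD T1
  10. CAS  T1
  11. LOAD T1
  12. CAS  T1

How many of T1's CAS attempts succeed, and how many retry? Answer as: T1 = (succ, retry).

T1 = (3, 0)

T2 LOAD — after: cnt=4, r=4 — load
T2 CAS — after: cnt=5, r=4 — ok
T0 LOAD — after: cnt=5, r=5 — load
T0 CAS — after: cnt=6, r=5 — ok
T1 LOAD — after: cnt=6, r=6 — load
T3 LOAD — after: cnt=6, r=6 — load
T1 CAS — after: cnt=7, r=6 — ok
T3 CAS — after: cnt=7, r=6 — retry
T1 LOAD — after: cnt=7, r=7 — load
T1 CAS — after: cnt=8, r=7 — ok
T1 LOAD — after: cnt=8, r=8 — load
T1 CAS — after: cnt=9, r=8 — ok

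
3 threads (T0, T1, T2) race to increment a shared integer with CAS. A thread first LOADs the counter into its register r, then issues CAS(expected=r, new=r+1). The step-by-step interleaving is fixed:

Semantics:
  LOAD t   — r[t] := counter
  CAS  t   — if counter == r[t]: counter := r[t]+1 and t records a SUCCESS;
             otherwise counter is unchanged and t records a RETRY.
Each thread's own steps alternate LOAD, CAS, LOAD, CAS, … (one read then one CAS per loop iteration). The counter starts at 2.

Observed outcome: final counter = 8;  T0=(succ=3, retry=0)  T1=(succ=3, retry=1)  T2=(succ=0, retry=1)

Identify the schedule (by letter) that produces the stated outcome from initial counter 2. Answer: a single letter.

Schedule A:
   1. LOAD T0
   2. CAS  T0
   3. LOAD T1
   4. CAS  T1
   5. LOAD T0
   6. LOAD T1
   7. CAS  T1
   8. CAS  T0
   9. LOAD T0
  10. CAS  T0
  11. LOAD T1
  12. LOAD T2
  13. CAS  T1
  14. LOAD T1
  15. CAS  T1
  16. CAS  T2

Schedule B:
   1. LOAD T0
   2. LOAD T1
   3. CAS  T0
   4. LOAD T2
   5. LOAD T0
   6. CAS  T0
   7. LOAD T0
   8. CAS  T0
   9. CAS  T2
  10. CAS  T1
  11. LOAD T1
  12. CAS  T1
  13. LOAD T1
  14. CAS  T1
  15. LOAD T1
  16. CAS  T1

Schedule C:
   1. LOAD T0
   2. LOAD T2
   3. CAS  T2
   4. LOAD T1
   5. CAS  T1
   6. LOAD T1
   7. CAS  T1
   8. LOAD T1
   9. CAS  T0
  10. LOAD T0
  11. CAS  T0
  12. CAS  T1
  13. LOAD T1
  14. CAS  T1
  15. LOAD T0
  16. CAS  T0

B

Simulating candidate B:
1. LOAD T0 → mem=2 r[T0]=2 [LOAD]
2. LOAD T1 → mem=2 r[T1]=2 [LOAD]
3. CAS T0 → mem=3 r[T0]=2 [OK]
4. LOAD T2 → mem=3 r[T2]=3 [LOAD]
5. LOAD T0 → mem=3 r[T0]=3 [LOAD]
6. CAS T0 → mem=4 r[T0]=3 [OK]
7. LOAD T0 → mem=4 r[T0]=4 [LOAD]
8. CAS T0 → mem=5 r[T0]=4 [OK]
9. CAS T2 → mem=5 r[T2]=3 [RETRY]
10. CAS T1 → mem=5 r[T1]=2 [RETRY]
11. LOAD T1 → mem=5 r[T1]=5 [LOAD]
12. CAS T1 → mem=6 r[T1]=5 [OK]
13. LOAD T1 → mem=6 r[T1]=6 [LOAD]
14. CAS T1 → mem=7 r[T1]=6 [OK]
15. LOAD T1 → mem=7 r[T1]=7 [LOAD]
16. CAS T1 → mem=8 r[T1]=7 [OK]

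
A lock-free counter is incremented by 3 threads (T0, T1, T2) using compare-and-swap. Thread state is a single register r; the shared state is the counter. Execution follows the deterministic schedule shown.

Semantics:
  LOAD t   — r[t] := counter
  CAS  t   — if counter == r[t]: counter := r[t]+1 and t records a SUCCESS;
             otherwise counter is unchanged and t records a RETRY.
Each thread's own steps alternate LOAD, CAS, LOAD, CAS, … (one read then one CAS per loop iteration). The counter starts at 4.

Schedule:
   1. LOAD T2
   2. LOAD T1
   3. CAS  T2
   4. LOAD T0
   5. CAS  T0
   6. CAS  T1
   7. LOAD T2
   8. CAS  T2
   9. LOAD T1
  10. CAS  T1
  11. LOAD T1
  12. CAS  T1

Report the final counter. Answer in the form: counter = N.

#1 T2 reads 4
#2 T1 reads 4
#3 T2 CAS(4→5) writes; counter now 5
#4 T0 reads 5
#5 T0 CAS(5→6) writes; counter now 6
#6 T1 CAS(4→5) fails; counter now 6
#7 T2 reads 6
#8 T2 CAS(6→7) writes; counter now 7
#9 T1 reads 7
#10 T1 CAS(7→8) writes; counter now 8
#11 T1 reads 8
#12 T1 CAS(8→9) writes; counter now 9

counter = 9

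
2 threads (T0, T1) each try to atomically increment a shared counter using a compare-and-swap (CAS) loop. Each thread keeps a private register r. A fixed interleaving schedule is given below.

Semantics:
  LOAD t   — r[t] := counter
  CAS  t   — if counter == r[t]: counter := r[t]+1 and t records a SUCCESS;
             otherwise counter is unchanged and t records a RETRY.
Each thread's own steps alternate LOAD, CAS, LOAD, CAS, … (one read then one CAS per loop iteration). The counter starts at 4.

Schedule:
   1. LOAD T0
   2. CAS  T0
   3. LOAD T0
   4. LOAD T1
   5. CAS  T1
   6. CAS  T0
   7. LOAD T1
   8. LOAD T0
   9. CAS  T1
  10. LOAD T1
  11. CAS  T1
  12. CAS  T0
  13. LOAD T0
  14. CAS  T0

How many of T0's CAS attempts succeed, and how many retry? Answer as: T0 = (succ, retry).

step 1: T0 LOAD ⇒ load; ctr=4 reg=4
step 2: T0 CAS ⇒ ok; ctr=5 reg=4
step 3: T0 LOAD ⇒ load; ctr=5 reg=5
step 4: T1 LOAD ⇒ load; ctr=5 reg=5
step 5: T1 CAS ⇒ ok; ctr=6 reg=5
step 6: T0 CAS ⇒ retry; ctr=6 reg=5
step 7: T1 LOAD ⇒ load; ctr=6 reg=6
step 8: T0 LOAD ⇒ load; ctr=6 reg=6
step 9: T1 CAS ⇒ ok; ctr=7 reg=6
step 10: T1 LOAD ⇒ load; ctr=7 reg=7
step 11: T1 CAS ⇒ ok; ctr=8 reg=7
step 12: T0 CAS ⇒ retry; ctr=8 reg=6
step 13: T0 LOAD ⇒ load; ctr=8 reg=8
step 14: T0 CAS ⇒ ok; ctr=9 reg=8

T0 = (2, 2)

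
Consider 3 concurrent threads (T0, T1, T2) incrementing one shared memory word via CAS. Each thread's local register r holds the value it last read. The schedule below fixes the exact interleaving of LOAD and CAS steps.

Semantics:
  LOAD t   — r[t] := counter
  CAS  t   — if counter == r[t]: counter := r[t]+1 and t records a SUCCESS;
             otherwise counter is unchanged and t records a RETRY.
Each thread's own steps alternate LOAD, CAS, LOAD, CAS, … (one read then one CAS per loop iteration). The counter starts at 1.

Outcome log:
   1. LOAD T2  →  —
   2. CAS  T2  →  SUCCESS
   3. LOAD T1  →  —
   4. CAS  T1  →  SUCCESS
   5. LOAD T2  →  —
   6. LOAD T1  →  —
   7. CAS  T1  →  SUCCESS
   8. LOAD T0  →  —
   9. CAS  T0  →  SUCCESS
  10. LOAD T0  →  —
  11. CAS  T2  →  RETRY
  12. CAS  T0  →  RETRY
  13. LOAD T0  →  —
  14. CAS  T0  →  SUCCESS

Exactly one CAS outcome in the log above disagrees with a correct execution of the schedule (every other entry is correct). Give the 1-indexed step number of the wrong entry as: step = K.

Re-executing:
[1] T2.load  rd  (counter 1, T2.r 1)
[2] T2.cas  hit  (counter 2, T2.r 1)
[3] T1.load  rd  (counter 2, T1.r 2)
[4] T1.cas  hit  (counter 3, T1.r 2)
[5] T2.load  rd  (counter 3, T2.r 3)
[6] T1.load  rd  (counter 3, T1.r 3)
[7] T1.cas  hit  (counter 4, T1.r 3)
[8] T0.load  rd  (counter 4, T0.r 4)
[9] T0.cas  hit  (counter 5, T0.r 4)
[10] T0.load  rd  (counter 5, T0.r 5)
[11] T2.cas  miss  (counter 5, T2.r 3)
[12] T0.cas  hit  (counter 6, T0.r 5)
[13] T0.load  rd  (counter 6, T0.r 6)
[14] T0.cas  hit  (counter 7, T0.r 6)
Mismatch at 12.

step = 12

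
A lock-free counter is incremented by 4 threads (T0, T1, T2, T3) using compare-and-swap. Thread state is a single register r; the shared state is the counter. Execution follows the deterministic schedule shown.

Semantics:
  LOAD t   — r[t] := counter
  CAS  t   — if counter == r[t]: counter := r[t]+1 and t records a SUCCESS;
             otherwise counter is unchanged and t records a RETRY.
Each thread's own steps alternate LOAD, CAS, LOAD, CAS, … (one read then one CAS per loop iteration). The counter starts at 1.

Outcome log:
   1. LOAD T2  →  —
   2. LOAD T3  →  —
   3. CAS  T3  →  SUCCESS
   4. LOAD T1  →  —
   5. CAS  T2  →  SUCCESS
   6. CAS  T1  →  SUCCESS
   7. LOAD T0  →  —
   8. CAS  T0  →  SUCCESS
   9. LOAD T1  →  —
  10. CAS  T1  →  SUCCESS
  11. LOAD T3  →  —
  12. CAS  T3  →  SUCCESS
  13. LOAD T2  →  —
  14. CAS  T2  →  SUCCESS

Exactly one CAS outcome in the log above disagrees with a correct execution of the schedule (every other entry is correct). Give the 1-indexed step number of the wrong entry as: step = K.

Reference trace:
1. LOAD T2 → mem=1 r[T2]=1 [LOAD]
2. LOAD T3 → mem=1 r[T3]=1 [LOAD]
3. CAS T3 → mem=2 r[T3]=1 [OK]
4. LOAD T1 → mem=2 r[T1]=2 [LOAD]
5. CAS T2 → mem=2 r[T2]=1 [RETRY]
6. CAS T1 → mem=3 r[T1]=2 [OK]
7. LOAD T0 → mem=3 r[T0]=3 [LOAD]
8. CAS T0 → mem=4 r[T0]=3 [OK]
9. LOAD T1 → mem=4 r[T1]=4 [LOAD]
10. CAS T1 → mem=5 r[T1]=4 [OK]
11. LOAD T3 → mem=5 r[T3]=5 [LOAD]
12. CAS T3 → mem=6 r[T3]=5 [OK]
13. LOAD T2 → mem=6 r[T2]=6 [LOAD]
14. CAS T2 → mem=7 r[T2]=6 [OK]
Log disagrees first at step 5.

step = 5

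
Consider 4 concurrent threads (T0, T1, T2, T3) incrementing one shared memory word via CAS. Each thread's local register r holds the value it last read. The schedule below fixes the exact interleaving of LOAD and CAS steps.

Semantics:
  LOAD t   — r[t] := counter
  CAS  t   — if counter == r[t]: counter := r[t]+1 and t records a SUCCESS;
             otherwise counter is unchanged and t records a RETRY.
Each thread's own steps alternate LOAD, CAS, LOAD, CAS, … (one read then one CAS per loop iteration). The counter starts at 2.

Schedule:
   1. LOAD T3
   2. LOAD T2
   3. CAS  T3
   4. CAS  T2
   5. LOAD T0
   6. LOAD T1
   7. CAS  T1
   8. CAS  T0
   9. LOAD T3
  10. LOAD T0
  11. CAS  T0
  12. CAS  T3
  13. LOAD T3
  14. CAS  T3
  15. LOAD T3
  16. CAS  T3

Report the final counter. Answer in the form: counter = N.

counter = 7

[1] T3.load  rd  (counter 2, T3.r 2)
[2] T2.load  rd  (counter 2, T2.r 2)
[3] T3.cas  hit  (counter 3, T3.r 2)
[4] T2.cas  miss  (counter 3, T2.r 2)
[5] T0.load  rd  (counter 3, T0.r 3)
[6] T1.load  rd  (counter 3, T1.r 3)
[7] T1.cas  hit  (counter 4, T1.r 3)
[8] T0.cas  miss  (counter 4, T0.r 3)
[9] T3.load  rd  (counter 4, T3.r 4)
[10] T0.load  rd  (counter 4, T0.r 4)
[11] T0.cas  hit  (counter 5, T0.r 4)
[12] T3.cas  miss  (counter 5, T3.r 4)
[13] T3.load  rd  (counter 5, T3.r 5)
[14] T3.cas  hit  (counter 6, T3.r 5)
[15] T3.load  rd  (counter 6, T3.r 6)
[16] T3.cas  hit  (counter 7, T3.r 6)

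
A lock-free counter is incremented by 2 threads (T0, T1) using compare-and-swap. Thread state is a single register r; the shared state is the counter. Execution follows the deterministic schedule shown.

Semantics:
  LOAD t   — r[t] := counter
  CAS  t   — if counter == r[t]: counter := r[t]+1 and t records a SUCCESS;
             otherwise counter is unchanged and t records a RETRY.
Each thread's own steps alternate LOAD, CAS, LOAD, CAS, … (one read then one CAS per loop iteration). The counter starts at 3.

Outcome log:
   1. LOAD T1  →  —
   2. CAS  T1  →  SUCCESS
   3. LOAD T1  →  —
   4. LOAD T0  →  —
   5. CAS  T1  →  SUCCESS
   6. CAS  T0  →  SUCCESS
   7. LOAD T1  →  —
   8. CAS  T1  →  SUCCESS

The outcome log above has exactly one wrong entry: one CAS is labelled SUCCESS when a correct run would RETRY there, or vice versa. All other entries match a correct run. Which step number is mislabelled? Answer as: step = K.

step = 6

Reference trace:
[1] T1.load  rd  (counter 3, T1.r 3)
[2] T1.cas  hit  (counter 4, T1.r 3)
[3] T1.load  rd  (counter 4, T1.r 4)
[4] T0.load  rd  (counter 4, T0.r 4)
[5] T1.cas  hit  (counter 5, T1.r 4)
[6] T0.cas  miss  (counter 5, T0.r 4)
[7] T1.load  rd  (counter 5, T1.r 5)
[8] T1.cas  hit  (counter 6, T1.r 5)
Mismatch at 6.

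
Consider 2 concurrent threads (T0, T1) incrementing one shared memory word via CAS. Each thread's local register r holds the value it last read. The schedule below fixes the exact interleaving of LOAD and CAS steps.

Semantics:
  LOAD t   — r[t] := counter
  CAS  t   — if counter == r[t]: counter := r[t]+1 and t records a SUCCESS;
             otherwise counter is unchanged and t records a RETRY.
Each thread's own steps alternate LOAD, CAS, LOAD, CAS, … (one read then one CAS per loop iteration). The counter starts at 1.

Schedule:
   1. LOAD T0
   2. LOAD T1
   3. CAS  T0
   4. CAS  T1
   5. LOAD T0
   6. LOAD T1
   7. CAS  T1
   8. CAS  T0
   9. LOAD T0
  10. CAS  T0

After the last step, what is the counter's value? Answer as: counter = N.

#1 T0 reads 1
#2 T1 reads 1
#3 T0 CAS(1→2) writes; counter now 2
#4 T1 CAS(1→2) fails; counter now 2
#5 T0 reads 2
#6 T1 reads 2
#7 T1 CAS(2→3) writes; counter now 3
#8 T0 CAS(2→3) fails; counter now 3
#9 T0 reads 3
#10 T0 CAS(3→4) writes; counter now 4

counter = 4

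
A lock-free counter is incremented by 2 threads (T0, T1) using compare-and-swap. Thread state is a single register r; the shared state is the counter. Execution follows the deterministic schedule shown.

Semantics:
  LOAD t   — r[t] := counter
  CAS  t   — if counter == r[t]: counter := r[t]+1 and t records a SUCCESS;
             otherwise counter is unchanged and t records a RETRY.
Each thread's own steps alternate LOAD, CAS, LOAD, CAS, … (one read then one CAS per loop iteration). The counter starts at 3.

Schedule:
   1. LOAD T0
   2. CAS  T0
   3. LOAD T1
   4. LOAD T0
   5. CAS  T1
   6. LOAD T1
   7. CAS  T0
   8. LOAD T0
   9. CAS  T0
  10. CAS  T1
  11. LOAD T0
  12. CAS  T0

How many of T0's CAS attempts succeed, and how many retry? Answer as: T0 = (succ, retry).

T0 = (3, 1)

step 1: T0 LOAD ⇒ load; ctr=3 reg=3
step 2: T0 CAS ⇒ ok; ctr=4 reg=3
step 3: T1 LOAD ⇒ load; ctr=4 reg=4
step 4: T0 LOAD ⇒ load; ctr=4 reg=4
step 5: T1 CAS ⇒ ok; ctr=5 reg=4
step 6: T1 LOAD ⇒ load; ctr=5 reg=5
step 7: T0 CAS ⇒ retry; ctr=5 reg=4
step 8: T0 LOAD ⇒ load; ctr=5 reg=5
step 9: T0 CAS ⇒ ok; ctr=6 reg=5
step 10: T1 CAS ⇒ retry; ctr=6 reg=5
step 11: T0 LOAD ⇒ load; ctr=6 reg=6
step 12: T0 CAS ⇒ ok; ctr=7 reg=6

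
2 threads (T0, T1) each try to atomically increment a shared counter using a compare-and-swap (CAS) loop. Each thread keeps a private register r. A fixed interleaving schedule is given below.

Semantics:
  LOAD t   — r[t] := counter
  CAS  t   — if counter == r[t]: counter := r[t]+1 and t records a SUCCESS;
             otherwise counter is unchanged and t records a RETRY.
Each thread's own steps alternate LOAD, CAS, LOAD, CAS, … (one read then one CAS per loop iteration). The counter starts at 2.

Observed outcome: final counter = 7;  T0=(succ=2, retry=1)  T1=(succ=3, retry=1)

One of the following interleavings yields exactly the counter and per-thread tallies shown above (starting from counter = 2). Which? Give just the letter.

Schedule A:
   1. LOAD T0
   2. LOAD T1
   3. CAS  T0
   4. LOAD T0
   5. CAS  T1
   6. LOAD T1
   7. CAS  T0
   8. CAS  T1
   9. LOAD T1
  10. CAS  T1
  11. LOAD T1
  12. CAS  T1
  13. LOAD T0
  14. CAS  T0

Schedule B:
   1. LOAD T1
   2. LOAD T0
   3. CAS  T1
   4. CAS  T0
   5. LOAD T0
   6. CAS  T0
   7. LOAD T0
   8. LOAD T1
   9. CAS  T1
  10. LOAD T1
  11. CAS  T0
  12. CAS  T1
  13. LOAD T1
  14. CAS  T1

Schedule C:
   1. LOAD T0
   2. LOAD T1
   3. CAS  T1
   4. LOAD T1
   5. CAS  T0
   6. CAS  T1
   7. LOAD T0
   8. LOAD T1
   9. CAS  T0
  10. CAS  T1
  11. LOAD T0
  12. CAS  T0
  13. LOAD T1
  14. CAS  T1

C

Tracing schedule C:
#1 T0 reads 2
#2 T1 reads 2
#3 T1 CAS(2→3) writes; counter now 3
#4 T1 reads 3
#5 T0 CAS(2→3) fails; counter now 3
#6 T1 CAS(3→4) writes; counter now 4
#7 T0 reads 4
#8 T1 reads 4
#9 T0 CAS(4→5) writes; counter now 5
#10 T1 CAS(4→5) fails; counter now 5
#11 T0 reads 5
#12 T0 CAS(5→6) writes; counter now 6
#13 T1 reads 6
#14 T1 CAS(6→7) writes; counter now 7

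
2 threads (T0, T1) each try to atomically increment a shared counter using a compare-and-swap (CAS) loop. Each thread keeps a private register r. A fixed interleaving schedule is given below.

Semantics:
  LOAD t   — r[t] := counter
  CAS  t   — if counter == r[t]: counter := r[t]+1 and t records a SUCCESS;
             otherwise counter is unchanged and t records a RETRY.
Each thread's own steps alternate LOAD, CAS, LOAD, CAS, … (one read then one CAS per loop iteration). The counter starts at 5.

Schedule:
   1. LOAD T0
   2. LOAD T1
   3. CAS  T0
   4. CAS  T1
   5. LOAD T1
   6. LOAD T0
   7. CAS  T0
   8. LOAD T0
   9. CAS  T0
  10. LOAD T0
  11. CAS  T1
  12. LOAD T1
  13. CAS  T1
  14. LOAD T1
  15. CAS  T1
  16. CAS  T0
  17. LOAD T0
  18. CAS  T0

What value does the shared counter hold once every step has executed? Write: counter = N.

1. LOAD T0 → mem=5 r[T0]=5 [LOAD]
2. LOAD T1 → mem=5 r[T1]=5 [LOAD]
3. CAS T0 → mem=6 r[T0]=5 [OK]
4. CAS T1 → mem=6 r[T1]=5 [RETRY]
5. LOAD T1 → mem=6 r[T1]=6 [LOAD]
6. LOAD T0 → mem=6 r[T0]=6 [LOAD]
7. CAS T0 → mem=7 r[T0]=6 [OK]
8. LOAD T0 → mem=7 r[T0]=7 [LOAD]
9. CAS T0 → mem=8 r[T0]=7 [OK]
10. LOAD T0 → mem=8 r[T0]=8 [LOAD]
11. CAS T1 → mem=8 r[T1]=6 [RETRY]
12. LOAD T1 → mem=8 r[T1]=8 [LOAD]
13. CAS T1 → mem=9 r[T1]=8 [OK]
14. LOAD T1 → mem=9 r[T1]=9 [LOAD]
15. CAS T1 → mem=10 r[T1]=9 [OK]
16. CAS T0 → mem=10 r[T0]=8 [RETRY]
17. LOAD T0 → mem=10 r[T0]=10 [LOAD]
18. CAS T0 → mem=11 r[T0]=10 [OK]

counter = 11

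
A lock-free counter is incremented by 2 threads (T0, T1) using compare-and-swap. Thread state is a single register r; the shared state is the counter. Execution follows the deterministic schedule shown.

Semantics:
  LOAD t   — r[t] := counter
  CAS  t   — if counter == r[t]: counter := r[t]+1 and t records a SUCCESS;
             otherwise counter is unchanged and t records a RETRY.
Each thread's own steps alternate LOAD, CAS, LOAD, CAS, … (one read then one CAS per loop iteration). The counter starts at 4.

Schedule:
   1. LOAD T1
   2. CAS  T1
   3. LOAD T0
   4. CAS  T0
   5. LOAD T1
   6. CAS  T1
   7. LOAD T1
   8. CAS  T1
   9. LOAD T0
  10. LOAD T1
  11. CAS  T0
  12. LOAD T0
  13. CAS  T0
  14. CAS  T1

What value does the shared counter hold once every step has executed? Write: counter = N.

counter = 10

#1 T1 reads 4
#2 T1 CAS(4→5) writes; counter now 5
#3 T0 reads 5
#4 T0 CAS(5→6) writes; counter now 6
#5 T1 reads 6
#6 T1 CAS(6→7) writes; counter now 7
#7 T1 reads 7
#8 T1 CAS(7→8) writes; counter now 8
#9 T0 reads 8
#10 T1 reads 8
#11 T0 CAS(8→9) writes; counter now 9
#12 T0 reads 9
#13 T0 CAS(9→10) writes; counter now 10
#14 T1 CAS(8→9) fails; counter now 10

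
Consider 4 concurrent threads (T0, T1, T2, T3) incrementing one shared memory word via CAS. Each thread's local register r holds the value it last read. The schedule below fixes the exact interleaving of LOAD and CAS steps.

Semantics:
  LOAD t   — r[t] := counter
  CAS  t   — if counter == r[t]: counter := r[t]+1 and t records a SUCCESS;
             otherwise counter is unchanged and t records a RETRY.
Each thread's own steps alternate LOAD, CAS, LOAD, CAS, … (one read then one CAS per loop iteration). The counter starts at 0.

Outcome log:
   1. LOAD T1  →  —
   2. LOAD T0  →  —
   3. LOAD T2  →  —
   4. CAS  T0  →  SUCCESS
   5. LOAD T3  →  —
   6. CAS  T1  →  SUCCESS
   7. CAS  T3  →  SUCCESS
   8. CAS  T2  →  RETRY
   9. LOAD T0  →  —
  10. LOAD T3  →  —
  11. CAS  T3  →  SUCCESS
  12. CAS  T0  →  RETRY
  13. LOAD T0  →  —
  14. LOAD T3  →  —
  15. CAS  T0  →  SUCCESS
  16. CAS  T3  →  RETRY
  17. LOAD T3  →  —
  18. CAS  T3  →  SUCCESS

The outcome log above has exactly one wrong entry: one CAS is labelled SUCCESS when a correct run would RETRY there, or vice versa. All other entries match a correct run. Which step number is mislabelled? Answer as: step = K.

step = 6

Correct run:
#1 T1 reads 0
#2 T0 reads 0
#3 T2 reads 0
#4 T0 CAS(0→1) writes; counter now 1
#5 T3 reads 1
#6 T1 CAS(0→1) fails; counter now 1
#7 T3 CAS(1→2) writes; counter now 2
#8 T2 CAS(0→1) fails; counter now 2
#9 T0 reads 2
#10 T3 reads 2
#11 T3 CAS(2→3) writes; counter now 3
#12 T0 CAS(2→3) fails; counter now 3
#13 T0 reads 3
#14 T3 reads 3
#15 T0 CAS(3→4) writes; counter now 4
#16 T3 CAS(3→4) fails; counter now 4
#17 T3 reads 4
#18 T3 CAS(4→5) writes; counter now 5
Flip is step 6.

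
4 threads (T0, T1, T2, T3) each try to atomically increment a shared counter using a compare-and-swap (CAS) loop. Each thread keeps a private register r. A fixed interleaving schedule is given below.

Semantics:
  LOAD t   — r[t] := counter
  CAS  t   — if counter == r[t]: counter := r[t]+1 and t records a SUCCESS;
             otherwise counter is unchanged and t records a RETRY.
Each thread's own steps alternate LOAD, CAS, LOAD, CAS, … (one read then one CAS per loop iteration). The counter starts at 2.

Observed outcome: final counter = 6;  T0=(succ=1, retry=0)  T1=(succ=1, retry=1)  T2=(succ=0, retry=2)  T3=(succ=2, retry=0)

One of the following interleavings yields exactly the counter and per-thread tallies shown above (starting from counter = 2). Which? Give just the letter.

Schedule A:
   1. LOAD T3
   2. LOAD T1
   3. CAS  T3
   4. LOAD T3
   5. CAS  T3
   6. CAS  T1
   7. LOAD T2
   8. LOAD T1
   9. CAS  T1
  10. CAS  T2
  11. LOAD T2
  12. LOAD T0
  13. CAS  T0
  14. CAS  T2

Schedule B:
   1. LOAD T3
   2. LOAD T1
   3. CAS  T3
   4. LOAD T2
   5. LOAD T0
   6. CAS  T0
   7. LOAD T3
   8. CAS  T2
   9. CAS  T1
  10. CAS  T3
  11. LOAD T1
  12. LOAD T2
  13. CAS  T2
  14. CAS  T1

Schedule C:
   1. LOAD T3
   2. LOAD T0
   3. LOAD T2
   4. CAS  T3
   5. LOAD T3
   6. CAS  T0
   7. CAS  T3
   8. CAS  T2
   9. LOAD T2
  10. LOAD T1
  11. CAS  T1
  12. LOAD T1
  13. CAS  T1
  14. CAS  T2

A

Simulating candidate A:
step 1: T3 LOAD ⇒ load; ctr=2 reg=2
step 2: T1 LOAD ⇒ load; ctr=2 reg=2
step 3: T3 CAS ⇒ ok; ctr=3 reg=2
step 4: T3 LOAD ⇒ load; ctr=3 reg=3
step 5: T3 CAS ⇒ ok; ctr=4 reg=3
step 6: T1 CAS ⇒ retry; ctr=4 reg=2
step 7: T2 LOAD ⇒ load; ctr=4 reg=4
step 8: T1 LOAD ⇒ load; ctr=4 reg=4
step 9: T1 CAS ⇒ ok; ctr=5 reg=4
step 10: T2 CAS ⇒ retry; ctr=5 reg=4
step 11: T2 LOAD ⇒ load; ctr=5 reg=5
step 12: T0 LOAD ⇒ load; ctr=5 reg=5
step 13: T0 CAS ⇒ ok; ctr=6 reg=5
step 14: T2 CAS ⇒ retry; ctr=6 reg=5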